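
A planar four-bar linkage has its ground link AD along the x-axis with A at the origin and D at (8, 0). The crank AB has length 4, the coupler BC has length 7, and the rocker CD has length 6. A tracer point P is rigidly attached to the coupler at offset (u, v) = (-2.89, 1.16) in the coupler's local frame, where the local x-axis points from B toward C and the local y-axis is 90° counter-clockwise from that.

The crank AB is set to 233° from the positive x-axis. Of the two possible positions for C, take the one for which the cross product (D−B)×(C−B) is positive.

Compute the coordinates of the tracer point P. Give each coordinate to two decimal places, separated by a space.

A=(0,0), D=(8.00,0)
B = A + 4.00·(cos233°, sin233°) = (-2.4073, -3.1945)
|BD| = 10.8865
circle(B,7.00) ∩ circle(D,6.00): a=6.0403, h=3.5376
  candidates: C₊=(2.3291,1.9598) cross=38.512; C₋=(4.4052,-4.8039) cross=-38.512
  mode + wants cross > 0 → take C=(2.3291,1.9598) (cross=38.512)
ex = (C−B)/|BC| = (0.6766,0.7363); ey = (-0.7363,0.6766)
P = B + -2.89·ex + 1.16·ey = (-5.2168,-4.5377)

-5.22 -4.54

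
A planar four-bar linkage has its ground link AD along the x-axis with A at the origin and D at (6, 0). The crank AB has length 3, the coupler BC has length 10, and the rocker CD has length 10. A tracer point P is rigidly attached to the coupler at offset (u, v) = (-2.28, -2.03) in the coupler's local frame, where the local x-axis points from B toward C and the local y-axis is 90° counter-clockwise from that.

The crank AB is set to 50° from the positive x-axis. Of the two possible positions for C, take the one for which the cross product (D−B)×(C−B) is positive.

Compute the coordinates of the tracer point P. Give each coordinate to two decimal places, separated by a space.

1.86 -0.75

A=(0,0), D=(6.00,0)
B = A + 3.00·(cos50°, sin50°) = (1.9284, 2.2981)
|BD| = 4.6754
circle(B,10.00) ∩ circle(D,10.00): a=2.3377, h=9.7229
  candidates: C₊=(8.7433,9.6163) cross=45.459; C₋=(-0.8150,-7.3182) cross=-45.459
  mode + wants cross > 0 → take C=(8.7433,9.6163) (cross=45.459)
ex = (C−B)/|BC| = (0.6815,0.7318); ey = (-0.7318,0.6815)
P = B + -2.28·ex + -2.03·ey = (1.8601,-0.7539)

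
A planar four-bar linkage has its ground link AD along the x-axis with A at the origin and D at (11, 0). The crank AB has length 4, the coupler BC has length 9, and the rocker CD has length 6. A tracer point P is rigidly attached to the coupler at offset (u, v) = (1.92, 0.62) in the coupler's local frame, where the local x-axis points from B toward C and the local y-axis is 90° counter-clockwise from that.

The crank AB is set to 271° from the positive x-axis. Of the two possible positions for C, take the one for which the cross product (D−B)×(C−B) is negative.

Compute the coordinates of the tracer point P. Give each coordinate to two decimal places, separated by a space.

A=(0,0), D=(11.00,0)
B = A + 4.00·(cos271°, sin271°) = (0.0698, -3.9994)
|BD| = 11.6389
circle(B,9.00) ∩ circle(D,6.00): a=7.7526, h=4.5713
  candidates: C₊=(5.7796,2.9575) cross=53.205; C₋=(8.9212,-5.6284) cross=-53.205
  mode - wants cross < 0 → take C=(8.9212,-5.6284) (cross=-53.205)
ex = (C−B)/|BC| = (0.9835,-0.1810); ey = (0.1810,0.9835)
P = B + 1.92·ex + 0.62·ey = (2.0703,-3.7371)

2.07 -3.74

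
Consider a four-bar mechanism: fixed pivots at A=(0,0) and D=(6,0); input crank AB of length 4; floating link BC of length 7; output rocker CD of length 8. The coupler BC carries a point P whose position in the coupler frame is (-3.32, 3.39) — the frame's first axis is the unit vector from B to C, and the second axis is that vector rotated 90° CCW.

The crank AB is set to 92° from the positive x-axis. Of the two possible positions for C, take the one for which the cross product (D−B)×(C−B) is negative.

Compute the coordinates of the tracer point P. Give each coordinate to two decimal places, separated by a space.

3.82 6.62

A=(0,0), D=(6.00,0)
B = A + 4.00·(cos92°, sin92°) = (-0.1396, 3.9976)
|BD| = 7.3263
circle(B,7.00) ∩ circle(D,8.00): a=2.6395, h=6.4833
  candidates: C₊=(5.6099,7.9905) cross=47.499; C₋=(-1.4653,-2.8758) cross=-47.499
  mode - wants cross < 0 → take C=(-1.4653,-2.8758) (cross=-47.499)
ex = (C−B)/|BC| = (-0.1894,-0.9819); ey = (0.9819,-0.1894)
P = B + -3.32·ex + 3.39·ey = (3.8178,6.6155)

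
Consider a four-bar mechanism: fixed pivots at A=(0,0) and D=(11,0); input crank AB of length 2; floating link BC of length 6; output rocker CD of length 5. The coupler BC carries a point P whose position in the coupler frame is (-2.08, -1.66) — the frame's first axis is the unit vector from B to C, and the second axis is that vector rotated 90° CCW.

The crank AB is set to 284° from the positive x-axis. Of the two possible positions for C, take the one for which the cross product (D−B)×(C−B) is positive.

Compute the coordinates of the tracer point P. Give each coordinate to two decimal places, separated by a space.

-0.79 -4.28

A=(0,0), D=(11.00,0)
B = A + 2.00·(cos284°, sin284°) = (0.4838, -1.9406)
|BD| = 10.6937
circle(B,6.00) ∩ circle(D,5.00): a=5.8612, h=1.2832
  candidates: C₊=(6.0148,0.3849) cross=13.722; C₋=(6.4806,-2.1389) cross=-13.722
  mode + wants cross > 0 → take C=(6.0148,0.3849) (cross=13.722)
ex = (C−B)/|BC| = (0.9218,0.3876); ey = (-0.3876,0.9218)
P = B + -2.08·ex + -1.66·ey = (-0.7902,-4.2770)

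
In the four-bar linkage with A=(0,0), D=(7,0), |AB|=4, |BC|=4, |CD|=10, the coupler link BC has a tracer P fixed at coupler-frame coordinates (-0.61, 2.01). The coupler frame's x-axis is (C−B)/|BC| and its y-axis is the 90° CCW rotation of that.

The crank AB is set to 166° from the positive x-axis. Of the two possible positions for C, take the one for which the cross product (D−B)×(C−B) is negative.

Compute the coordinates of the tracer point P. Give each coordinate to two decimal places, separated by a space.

A=(0,0), D=(7.00,0)
B = A + 4.00·(cos166°, sin166°) = (-3.8812, 0.9677)
|BD| = 10.9241
circle(B,4.00) ∩ circle(D,10.00): a=1.6174, h=3.6584
  candidates: C₊=(-1.9461,4.4685) cross=39.965; C₋=(-2.5943,-2.8196) cross=-39.965
  mode - wants cross < 0 → take C=(-2.5943,-2.8196) (cross=-39.965)
ex = (C−B)/|BC| = (0.3217,-0.9468); ey = (0.9468,0.3217)
P = B + -0.61·ex + 2.01·ey = (-2.1743,2.1919)

-2.17 2.19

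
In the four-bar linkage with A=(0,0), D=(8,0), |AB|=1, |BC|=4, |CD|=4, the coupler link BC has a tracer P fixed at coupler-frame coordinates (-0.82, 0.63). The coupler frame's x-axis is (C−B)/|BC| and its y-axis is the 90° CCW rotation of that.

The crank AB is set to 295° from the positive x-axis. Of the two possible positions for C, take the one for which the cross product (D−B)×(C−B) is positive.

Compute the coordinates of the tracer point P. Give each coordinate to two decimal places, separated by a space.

A=(0,0), D=(8.00,0)
B = A + 1.00·(cos295°, sin295°) = (0.4226, -0.9063)
|BD| = 7.6314
circle(B,4.00) ∩ circle(D,4.00): a=3.8157, h=1.2002
  candidates: C₊=(4.0688,0.7385) cross=9.159; C₋=(4.3538,-1.6449) cross=-9.159
  mode + wants cross > 0 → take C=(4.0688,0.7385) (cross=9.159)
ex = (C−B)/|BC| = (0.9115,0.4112); ey = (-0.4112,0.9115)
P = B + -0.82·ex + 0.63·ey = (-0.5839,-0.6692)

-0.58 -0.67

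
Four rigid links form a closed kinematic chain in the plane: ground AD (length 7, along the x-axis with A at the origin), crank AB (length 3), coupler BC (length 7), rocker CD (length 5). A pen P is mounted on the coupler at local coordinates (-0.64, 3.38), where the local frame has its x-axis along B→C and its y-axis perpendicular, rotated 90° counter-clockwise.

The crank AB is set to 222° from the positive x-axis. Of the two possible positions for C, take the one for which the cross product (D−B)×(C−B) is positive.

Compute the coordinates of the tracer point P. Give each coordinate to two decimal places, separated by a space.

A=(0,0), D=(7.00,0)
B = A + 3.00·(cos222°, sin222°) = (-2.2294, -2.0074)
|BD| = 9.4452
circle(B,7.00) ∩ circle(D,5.00): a=5.9931, h=3.6170
  candidates: C₊=(2.8580,2.8007) cross=34.164; C₋=(4.3955,-4.2681) cross=-34.164
  mode + wants cross > 0 → take C=(2.8580,2.8007) (cross=34.164)
ex = (C−B)/|BC| = (0.7268,0.6869); ey = (-0.6869,0.7268)
P = B + -0.64·ex + 3.38·ey = (-5.0162,0.0095)

-5.02 0.01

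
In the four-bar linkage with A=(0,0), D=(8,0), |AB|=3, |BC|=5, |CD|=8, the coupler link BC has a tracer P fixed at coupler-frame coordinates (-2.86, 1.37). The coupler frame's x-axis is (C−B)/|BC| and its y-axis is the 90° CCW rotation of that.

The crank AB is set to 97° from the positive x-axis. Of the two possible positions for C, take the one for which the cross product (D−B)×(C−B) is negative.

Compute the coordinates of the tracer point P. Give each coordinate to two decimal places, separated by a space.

0.64 5.98

A=(0,0), D=(8.00,0)
B = A + 3.00·(cos97°, sin97°) = (-0.3656, 2.9776)
|BD| = 8.8797
circle(B,5.00) ∩ circle(D,8.00): a=2.2439, h=4.4682
  candidates: C₊=(3.2467,6.4347) cross=39.677; C₋=(0.2500,-1.9843) cross=-39.677
  mode - wants cross < 0 → take C=(0.2500,-1.9843) (cross=-39.677)
ex = (C−B)/|BC| = (0.1231,-0.9924); ey = (0.9924,0.1231)
P = B + -2.86·ex + 1.37·ey = (0.6418,5.9846)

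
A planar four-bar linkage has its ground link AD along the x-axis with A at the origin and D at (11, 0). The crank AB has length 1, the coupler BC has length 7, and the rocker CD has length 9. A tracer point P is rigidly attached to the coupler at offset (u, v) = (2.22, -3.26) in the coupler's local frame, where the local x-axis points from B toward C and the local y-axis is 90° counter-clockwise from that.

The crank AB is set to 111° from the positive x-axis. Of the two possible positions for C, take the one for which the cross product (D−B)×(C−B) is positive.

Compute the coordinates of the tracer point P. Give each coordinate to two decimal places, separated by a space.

A=(0,0), D=(11.00,0)
B = A + 1.00·(cos111°, sin111°) = (-0.3584, 0.9336)
|BD| = 11.3967
circle(B,7.00) ∩ circle(D,9.00): a=4.2944, h=5.5279
  candidates: C₊=(4.3744,6.0911) cross=63.000; C₋=(3.4688,-4.9276) cross=-63.000
  mode + wants cross > 0 → take C=(4.3744,6.0911) (cross=63.000)
ex = (C−B)/|BC| = (0.6761,0.7368); ey = (-0.7368,0.6761)
P = B + 2.22·ex + -3.26·ey = (3.5446,0.3651)

3.54 0.37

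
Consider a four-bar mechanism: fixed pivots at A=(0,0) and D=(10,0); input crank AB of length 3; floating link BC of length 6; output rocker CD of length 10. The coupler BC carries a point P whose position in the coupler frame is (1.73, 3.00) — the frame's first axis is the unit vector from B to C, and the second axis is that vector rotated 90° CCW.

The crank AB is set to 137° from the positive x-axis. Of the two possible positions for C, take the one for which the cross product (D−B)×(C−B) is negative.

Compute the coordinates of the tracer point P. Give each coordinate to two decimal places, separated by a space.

1.27 1.88

A=(0,0), D=(10.00,0)
B = A + 3.00·(cos137°, sin137°) = (-2.1941, 2.0460)
|BD| = 12.3645
circle(B,6.00) ∩ circle(D,10.00): a=3.5942, h=4.8043
  candidates: C₊=(2.1456,6.1894) cross=59.403; C₋=(0.5556,-3.2869) cross=-59.403
  mode - wants cross < 0 → take C=(0.5556,-3.2869) (cross=-59.403)
ex = (C−B)/|BC| = (0.4583,-0.8888); ey = (0.8888,0.4583)
P = B + 1.73·ex + 3.00·ey = (1.2652,1.8832)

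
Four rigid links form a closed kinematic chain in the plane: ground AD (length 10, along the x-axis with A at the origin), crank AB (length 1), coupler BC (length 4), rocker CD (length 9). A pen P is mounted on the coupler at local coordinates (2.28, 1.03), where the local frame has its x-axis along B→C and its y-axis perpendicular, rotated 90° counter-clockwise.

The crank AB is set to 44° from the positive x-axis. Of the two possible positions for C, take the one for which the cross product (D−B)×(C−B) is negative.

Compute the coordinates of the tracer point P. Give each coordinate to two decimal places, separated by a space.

A=(0,0), D=(10.00,0)
B = A + 1.00·(cos44°, sin44°) = (0.7193, 0.6947)
|BD| = 9.3066
circle(B,4.00) ∩ circle(D,9.00): a=1.1612, h=3.8278
  candidates: C₊=(2.1630,4.4251) cross=35.623; C₋=(1.5916,-3.2091) cross=-35.623
  mode - wants cross < 0 → take C=(1.5916,-3.2091) (cross=-35.623)
ex = (C−B)/|BC| = (0.2181,-0.9759); ey = (0.9759,0.2181)
P = B + 2.28·ex + 1.03·ey = (2.2217,-1.3059)

2.22 -1.31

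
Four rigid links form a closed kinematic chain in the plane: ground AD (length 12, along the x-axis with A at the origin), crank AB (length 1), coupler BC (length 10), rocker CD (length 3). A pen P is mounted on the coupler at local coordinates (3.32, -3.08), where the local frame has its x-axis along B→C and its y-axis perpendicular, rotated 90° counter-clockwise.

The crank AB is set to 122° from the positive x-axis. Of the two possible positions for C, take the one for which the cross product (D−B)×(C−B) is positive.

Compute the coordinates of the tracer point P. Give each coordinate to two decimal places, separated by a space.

3.00 -1.98

A=(0,0), D=(12.00,0)
B = A + 1.00·(cos122°, sin122°) = (-0.5299, 0.8480)
|BD| = 12.5586
circle(B,10.00) ∩ circle(D,3.00): a=9.9023, h=1.3944
  candidates: C₊=(9.4439,1.5705) cross=17.511; C₋=(9.2556,-1.2118) cross=-17.511
  mode + wants cross > 0 → take C=(9.4439,1.5705) (cross=17.511)
ex = (C−B)/|BC| = (0.9974,0.0722); ey = (-0.0722,0.9974)
P = B + 3.32·ex + -3.08·ey = (3.0039,-1.9840)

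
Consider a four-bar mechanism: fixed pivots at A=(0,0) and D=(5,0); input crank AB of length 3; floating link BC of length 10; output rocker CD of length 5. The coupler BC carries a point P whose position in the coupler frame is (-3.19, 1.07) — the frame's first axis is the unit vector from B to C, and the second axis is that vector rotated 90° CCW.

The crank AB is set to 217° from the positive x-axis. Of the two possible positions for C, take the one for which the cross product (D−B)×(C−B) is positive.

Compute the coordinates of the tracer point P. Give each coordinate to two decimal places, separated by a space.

-5.46 -3.19

A=(0,0), D=(5.00,0)
B = A + 3.00·(cos217°, sin217°) = (-2.3959, -1.8054)
|BD| = 7.6131
circle(B,10.00) ∩ circle(D,5.00): a=8.7323, h=4.8731
  candidates: C₊=(4.9316,4.9995) cross=37.100; C₋=(7.2429,-4.4687) cross=-37.100
  mode + wants cross > 0 → take C=(4.9316,4.9995) (cross=37.100)
ex = (C−B)/|BC| = (0.7328,0.6805); ey = (-0.6805,0.7328)
P = B + -3.19·ex + 1.07·ey = (-5.4615,-3.1922)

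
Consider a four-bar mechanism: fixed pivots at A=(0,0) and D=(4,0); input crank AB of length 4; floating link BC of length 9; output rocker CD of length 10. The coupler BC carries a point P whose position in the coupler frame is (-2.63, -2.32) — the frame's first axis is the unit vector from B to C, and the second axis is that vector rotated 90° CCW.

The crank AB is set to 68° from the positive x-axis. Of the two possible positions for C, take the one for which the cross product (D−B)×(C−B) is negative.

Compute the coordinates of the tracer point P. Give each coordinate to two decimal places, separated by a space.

2.34 7.11

A=(0,0), D=(4.00,0)
B = A + 4.00·(cos68°, sin68°) = (1.4984, 3.7087)
|BD| = 4.4735
circle(B,9.00) ∩ circle(D,10.00): a=0.1132, h=8.9993
  candidates: C₊=(9.0225,8.6472) cross=40.259; C₋=(-5.8990,-1.4174) cross=-40.259
  mode - wants cross < 0 → take C=(-5.8990,-1.4174) (cross=-40.259)
ex = (C−B)/|BC| = (-0.8219,-0.5696); ey = (0.5696,-0.8219)
P = B + -2.63·ex + -2.32·ey = (2.3387,7.1136)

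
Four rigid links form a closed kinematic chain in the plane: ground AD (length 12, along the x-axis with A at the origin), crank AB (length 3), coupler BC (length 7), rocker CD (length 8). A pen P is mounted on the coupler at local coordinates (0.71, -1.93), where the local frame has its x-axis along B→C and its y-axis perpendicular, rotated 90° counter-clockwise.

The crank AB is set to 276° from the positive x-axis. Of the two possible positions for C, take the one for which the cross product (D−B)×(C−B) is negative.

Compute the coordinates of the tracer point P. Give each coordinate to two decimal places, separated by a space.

A=(0,0), D=(12.00,0)
B = A + 3.00·(cos276°, sin276°) = (0.3136, -2.9836)
|BD| = 12.0613
circle(B,7.00) ∩ circle(D,8.00): a=5.4088, h=4.4435
  candidates: C₊=(4.4551,2.6598) cross=53.594; C₋=(6.6535,-5.9510) cross=-53.594
  mode - wants cross < 0 → take C=(6.6535,-5.9510) (cross=-53.594)
ex = (C−B)/|BC| = (0.9057,-0.4239); ey = (0.4239,0.9057)
P = B + 0.71·ex + -1.93·ey = (0.1385,-5.0325)

0.14 -5.03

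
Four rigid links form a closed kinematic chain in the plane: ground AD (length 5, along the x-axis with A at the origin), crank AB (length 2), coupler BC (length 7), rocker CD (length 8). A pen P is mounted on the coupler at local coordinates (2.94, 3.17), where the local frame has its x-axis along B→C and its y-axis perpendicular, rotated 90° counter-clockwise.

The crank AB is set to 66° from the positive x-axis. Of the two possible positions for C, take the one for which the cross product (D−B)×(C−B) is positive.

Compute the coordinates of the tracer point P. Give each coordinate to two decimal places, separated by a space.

-0.55 5.93

A=(0,0), D=(5.00,0)
B = A + 2.00·(cos66°, sin66°) = (0.8135, 1.8271)
|BD| = 4.5679
circle(B,7.00) ∩ circle(D,8.00): a=0.6420, h=6.9705
  candidates: C₊=(4.1900,7.9589) cross=31.840; C₋=(-1.3862,-4.8183) cross=-31.840
  mode + wants cross > 0 → take C=(4.1900,7.9589) (cross=31.840)
ex = (C−B)/|BC| = (0.4824,0.8760); ey = (-0.8760,0.4824)
P = B + 2.94·ex + 3.17·ey = (-0.5452,5.9315)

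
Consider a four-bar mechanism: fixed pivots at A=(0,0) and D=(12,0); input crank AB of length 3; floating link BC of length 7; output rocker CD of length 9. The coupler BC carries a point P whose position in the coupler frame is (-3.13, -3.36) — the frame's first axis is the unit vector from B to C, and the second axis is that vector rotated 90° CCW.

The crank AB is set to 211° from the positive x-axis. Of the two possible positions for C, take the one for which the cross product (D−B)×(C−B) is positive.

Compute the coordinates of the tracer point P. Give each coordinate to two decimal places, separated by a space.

-3.36 -6.07

A=(0,0), D=(12.00,0)
B = A + 3.00·(cos211°, sin211°) = (-2.5715, -1.5451)
|BD| = 14.6532
circle(B,7.00) ∩ circle(D,9.00): a=6.2347, h=3.1826
  candidates: C₊=(3.2928,2.2771) cross=46.635; C₋=(3.9640,-4.0525) cross=-46.635
  mode + wants cross > 0 → take C=(3.2928,2.2771) (cross=46.635)
ex = (C−B)/|BC| = (0.8378,0.5460); ey = (-0.5460,0.8378)
P = B + -3.13·ex + -3.36·ey = (-3.3590,-6.0691)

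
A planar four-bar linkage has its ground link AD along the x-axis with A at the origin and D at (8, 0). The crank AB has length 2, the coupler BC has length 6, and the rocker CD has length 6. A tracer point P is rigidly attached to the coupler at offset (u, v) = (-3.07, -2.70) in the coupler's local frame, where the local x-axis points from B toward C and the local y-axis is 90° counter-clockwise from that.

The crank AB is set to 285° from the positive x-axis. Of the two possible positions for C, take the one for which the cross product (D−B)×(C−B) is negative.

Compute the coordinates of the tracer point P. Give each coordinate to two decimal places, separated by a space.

A=(0,0), D=(8.00,0)
B = A + 2.00·(cos285°, sin285°) = (0.5176, -1.9319)
|BD| = 7.7277
circle(B,6.00) ∩ circle(D,6.00): a=3.8639, h=4.5903
  candidates: C₊=(3.1113,3.4786) cross=35.472; C₋=(5.4063,-5.4104) cross=-35.472
  mode - wants cross < 0 → take C=(5.4063,-5.4104) (cross=-35.472)
ex = (C−B)/|BC| = (0.8148,-0.5798); ey = (0.5798,0.8148)
P = B + -3.07·ex + -2.70·ey = (-3.5491,-2.3519)

-3.55 -2.35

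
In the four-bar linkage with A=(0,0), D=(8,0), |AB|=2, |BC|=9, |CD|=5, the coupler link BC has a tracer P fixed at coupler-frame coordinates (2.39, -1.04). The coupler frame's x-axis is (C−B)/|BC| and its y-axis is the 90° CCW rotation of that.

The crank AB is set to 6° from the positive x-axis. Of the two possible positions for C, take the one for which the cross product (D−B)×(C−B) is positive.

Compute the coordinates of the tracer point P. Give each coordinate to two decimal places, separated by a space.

4.58 0.49

A=(0,0), D=(8.00,0)
B = A + 2.00·(cos6°, sin6°) = (1.9890, 0.2091)
|BD| = 6.0146
circle(B,9.00) ∩ circle(D,5.00): a=7.6626, h=4.7206
  candidates: C₊=(9.8111,4.6604) cross=28.392; C₋=(9.4830,-4.7750) cross=-28.392
  mode + wants cross > 0 → take C=(9.8111,4.6604) (cross=28.392)
ex = (C−B)/|BC| = (0.8691,0.4946); ey = (-0.4946,0.8691)
P = B + 2.39·ex + -1.04·ey = (4.5806,0.4873)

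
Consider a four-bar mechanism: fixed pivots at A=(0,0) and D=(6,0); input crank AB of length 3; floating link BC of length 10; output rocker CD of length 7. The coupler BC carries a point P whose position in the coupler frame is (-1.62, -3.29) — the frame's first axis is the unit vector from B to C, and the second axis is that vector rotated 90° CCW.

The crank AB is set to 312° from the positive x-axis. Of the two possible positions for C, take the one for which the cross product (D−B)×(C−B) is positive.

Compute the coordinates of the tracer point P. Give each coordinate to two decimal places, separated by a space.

A=(0,0), D=(6.00,0)
B = A + 3.00·(cos312°, sin312°) = (2.0074, -2.2294)
|BD| = 4.5729
circle(B,10.00) ∩ circle(D,7.00): a=7.8628, h=6.1787
  candidates: C₊=(5.8601,6.9986) cross=28.255; C₋=(11.8848,-3.7907) cross=-28.255
  mode + wants cross > 0 → take C=(5.8601,6.9986) (cross=28.255)
ex = (C−B)/|BC| = (0.3853,0.9228); ey = (-0.9228,0.3853)
P = B + -1.62·ex + -3.29·ey = (4.4193,-4.9919)

4.42 -4.99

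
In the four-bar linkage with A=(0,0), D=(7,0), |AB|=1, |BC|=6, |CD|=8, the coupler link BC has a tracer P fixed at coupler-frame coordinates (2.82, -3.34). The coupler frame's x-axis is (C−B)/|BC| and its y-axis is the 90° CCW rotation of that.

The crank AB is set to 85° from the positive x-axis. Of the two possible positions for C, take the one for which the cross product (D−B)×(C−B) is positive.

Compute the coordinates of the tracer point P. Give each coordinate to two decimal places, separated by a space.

4.25 2.32

A=(0,0), D=(7.00,0)
B = A + 1.00·(cos85°, sin85°) = (0.0872, 0.9962)
|BD| = 6.9843
circle(B,6.00) ∩ circle(D,8.00): a=1.4876, h=5.8127
  candidates: C₊=(2.3886,6.5372) cross=40.597; C₋=(0.7305,-4.9692) cross=-40.597
  mode + wants cross > 0 → take C=(2.3886,6.5372) (cross=40.597)
ex = (C−B)/|BC| = (0.3836,0.9235); ey = (-0.9235,0.3836)
P = B + 2.82·ex + -3.34·ey = (4.2534,2.3193)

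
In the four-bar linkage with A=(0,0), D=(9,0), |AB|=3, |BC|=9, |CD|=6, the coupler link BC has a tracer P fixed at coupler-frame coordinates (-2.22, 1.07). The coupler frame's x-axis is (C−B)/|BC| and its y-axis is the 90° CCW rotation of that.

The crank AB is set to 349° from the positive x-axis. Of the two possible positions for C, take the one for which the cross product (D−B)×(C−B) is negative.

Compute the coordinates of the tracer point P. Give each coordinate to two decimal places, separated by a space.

A=(0,0), D=(9.00,0)
B = A + 3.00·(cos349°, sin349°) = (2.9449, -0.5724)
|BD| = 6.0821
circle(B,9.00) ∩ circle(D,6.00): a=6.7404, h=5.9638
  candidates: C₊=(9.0941,5.9993) cross=36.272; C₋=(10.2167,-5.8753) cross=-36.272
  mode - wants cross < 0 → take C=(10.2167,-5.8753) (cross=-36.272)
ex = (C−B)/|BC| = (0.8080,-0.5892); ey = (0.5892,0.8080)
P = B + -2.22·ex + 1.07·ey = (1.7816,1.6002)

1.78 1.60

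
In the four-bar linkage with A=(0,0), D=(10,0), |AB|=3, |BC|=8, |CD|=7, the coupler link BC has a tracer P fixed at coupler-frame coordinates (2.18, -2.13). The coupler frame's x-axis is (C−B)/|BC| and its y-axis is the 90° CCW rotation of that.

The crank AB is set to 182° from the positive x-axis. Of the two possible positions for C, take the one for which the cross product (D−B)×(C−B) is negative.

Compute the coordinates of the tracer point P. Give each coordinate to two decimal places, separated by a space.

-2.04 -3.00

A=(0,0), D=(10.00,0)
B = A + 3.00·(cos182°, sin182°) = (-2.9982, -0.1047)
|BD| = 12.9986
circle(B,8.00) ∩ circle(D,7.00): a=7.0763, h=3.7318
  candidates: C₊=(4.0478,3.6840) cross=48.508; C₋=(4.1079,-3.7794) cross=-48.508
  mode - wants cross < 0 → take C=(4.1079,-3.7794) (cross=-48.508)
ex = (C−B)/|BC| = (0.8883,-0.4593); ey = (0.4593,0.8883)
P = B + 2.18·ex + -2.13·ey = (-2.0401,-2.9980)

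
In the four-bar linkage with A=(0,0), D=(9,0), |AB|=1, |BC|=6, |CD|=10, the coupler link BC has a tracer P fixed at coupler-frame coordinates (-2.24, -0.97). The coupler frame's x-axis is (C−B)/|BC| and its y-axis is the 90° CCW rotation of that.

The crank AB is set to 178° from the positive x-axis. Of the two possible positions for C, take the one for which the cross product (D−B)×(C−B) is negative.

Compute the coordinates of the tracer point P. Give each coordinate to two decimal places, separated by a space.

-2.59 1.89

A=(0,0), D=(9.00,0)
B = A + 1.00·(cos178°, sin178°) = (-0.9994, 0.0349)
|BD| = 9.9995
circle(B,6.00) ∩ circle(D,10.00): a=1.7996, h=5.7238
  candidates: C₊=(0.8201,5.7524) cross=57.235; C₋=(0.7802,-5.6951) cross=-57.235
  mode - wants cross < 0 → take C=(0.7802,-5.6951) (cross=-57.235)
ex = (C−B)/|BC| = (0.2966,-0.9550); ey = (0.9550,0.2966)
P = B + -2.24·ex + -0.97·ey = (-2.5901,1.8864)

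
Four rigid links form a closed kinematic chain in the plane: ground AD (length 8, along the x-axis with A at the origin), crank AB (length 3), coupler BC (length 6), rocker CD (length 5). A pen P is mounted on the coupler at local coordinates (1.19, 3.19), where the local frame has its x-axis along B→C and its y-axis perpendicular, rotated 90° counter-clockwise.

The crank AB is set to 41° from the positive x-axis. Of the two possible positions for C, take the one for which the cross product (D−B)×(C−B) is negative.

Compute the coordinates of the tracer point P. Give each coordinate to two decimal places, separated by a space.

A=(0,0), D=(8.00,0)
B = A + 3.00·(cos41°, sin41°) = (2.2641, 1.9682)
|BD| = 6.0642
circle(B,6.00) ∩ circle(D,5.00): a=3.9390, h=4.5259
  candidates: C₊=(7.4589,4.9706) cross=27.446; C₋=(4.5210,-3.5912) cross=-27.446
  mode - wants cross < 0 → take C=(4.5210,-3.5912) (cross=-27.446)
ex = (C−B)/|BC| = (0.3761,-0.9266); ey = (0.9266,0.3761)
P = B + 1.19·ex + 3.19·ey = (5.6675,2.0655)

5.67 2.07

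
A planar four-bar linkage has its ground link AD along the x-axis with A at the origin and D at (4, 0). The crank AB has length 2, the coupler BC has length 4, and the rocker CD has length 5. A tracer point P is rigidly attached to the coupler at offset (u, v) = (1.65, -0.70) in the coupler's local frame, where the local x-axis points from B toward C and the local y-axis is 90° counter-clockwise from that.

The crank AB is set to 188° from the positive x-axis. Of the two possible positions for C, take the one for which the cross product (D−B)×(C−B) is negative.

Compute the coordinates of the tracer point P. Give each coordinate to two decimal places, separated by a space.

A=(0,0), D=(4.00,0)
B = A + 2.00·(cos188°, sin188°) = (-1.9805, -0.2783)
|BD| = 5.9870
circle(B,4.00) ∩ circle(D,5.00): a=2.2419, h=3.3127
  candidates: C₊=(0.1049,3.1350) cross=19.833; C₋=(0.4129,-3.4832) cross=-19.833
  mode - wants cross < 0 → take C=(0.4129,-3.4832) (cross=-19.833)
ex = (C−B)/|BC| = (0.5984,-0.8012); ey = (0.8012,0.5984)
P = B + 1.65·ex + -0.70·ey = (-1.5541,-2.0192)

-1.55 -2.02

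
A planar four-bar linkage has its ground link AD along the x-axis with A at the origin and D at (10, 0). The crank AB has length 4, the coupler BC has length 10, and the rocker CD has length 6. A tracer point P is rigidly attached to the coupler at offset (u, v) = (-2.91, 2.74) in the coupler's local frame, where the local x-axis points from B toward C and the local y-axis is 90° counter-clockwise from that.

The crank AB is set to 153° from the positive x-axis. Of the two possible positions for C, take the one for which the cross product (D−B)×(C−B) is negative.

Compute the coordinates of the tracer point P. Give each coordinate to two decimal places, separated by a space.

A=(0,0), D=(10.00,0)
B = A + 4.00·(cos153°, sin153°) = (-3.5640, 1.8160)
|BD| = 13.6850
circle(B,10.00) ∩ circle(D,6.00): a=9.1808, h=3.9639
  candidates: C₊=(6.0616,4.5265) cross=54.246; C₋=(5.0096,-3.3311) cross=-54.246
  mode - wants cross < 0 → take C=(5.0096,-3.3311) (cross=-54.246)
ex = (C−B)/|BC| = (0.8574,-0.5147); ey = (0.5147,0.8574)
P = B + -2.91·ex + 2.74·ey = (-4.6487,5.6629)

-4.65 5.66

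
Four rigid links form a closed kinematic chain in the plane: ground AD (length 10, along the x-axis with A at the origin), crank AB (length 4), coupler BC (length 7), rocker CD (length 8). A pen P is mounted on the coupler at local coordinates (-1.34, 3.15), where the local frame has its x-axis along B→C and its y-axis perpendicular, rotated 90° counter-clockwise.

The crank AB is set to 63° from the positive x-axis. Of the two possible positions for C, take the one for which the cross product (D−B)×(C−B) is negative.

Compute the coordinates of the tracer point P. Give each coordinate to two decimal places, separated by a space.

4.76 5.31

A=(0,0), D=(10.00,0)
B = A + 4.00·(cos63°, sin63°) = (1.8160, 3.5640)
|BD| = 8.9264
circle(B,7.00) ∩ circle(D,8.00): a=3.6230, h=5.9895
  candidates: C₊=(7.5291,7.6088) cross=53.465; C₋=(2.7462,-3.3739) cross=-53.465
  mode - wants cross < 0 → take C=(2.7462,-3.3739) (cross=-53.465)
ex = (C−B)/|BC| = (0.1329,-0.9911); ey = (0.9911,0.1329)
P = B + -1.34·ex + 3.15·ey = (4.7599,5.3108)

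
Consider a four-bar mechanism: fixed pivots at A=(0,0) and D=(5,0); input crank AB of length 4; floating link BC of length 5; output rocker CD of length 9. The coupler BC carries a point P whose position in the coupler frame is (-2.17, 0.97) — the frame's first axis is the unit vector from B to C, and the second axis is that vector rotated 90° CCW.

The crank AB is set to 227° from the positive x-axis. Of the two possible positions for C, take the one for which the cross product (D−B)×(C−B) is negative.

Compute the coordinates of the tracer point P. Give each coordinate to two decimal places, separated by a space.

-2.94 -0.56

A=(0,0), D=(5.00,0)
B = A + 4.00·(cos227°, sin227°) = (-2.7280, -2.9254)
|BD| = 8.2632
circle(B,5.00) ∩ circle(D,9.00): a=0.7431, h=4.9445
  candidates: C₊=(-3.7836,1.9619) cross=40.857; C₋=(-0.2826,-7.2866) cross=-40.857
  mode - wants cross < 0 → take C=(-0.2826,-7.2866) (cross=-40.857)
ex = (C−B)/|BC| = (0.4891,-0.8722); ey = (0.8722,0.4891)
P = B + -2.17·ex + 0.97·ey = (-2.9432,-0.5582)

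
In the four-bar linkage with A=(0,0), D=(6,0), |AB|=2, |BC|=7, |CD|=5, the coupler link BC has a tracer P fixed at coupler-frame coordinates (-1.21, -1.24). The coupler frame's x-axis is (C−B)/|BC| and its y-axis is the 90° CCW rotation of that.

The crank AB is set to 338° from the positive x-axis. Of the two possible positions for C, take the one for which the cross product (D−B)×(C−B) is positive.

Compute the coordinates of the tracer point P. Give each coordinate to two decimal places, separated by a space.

2.18 -2.45

A=(0,0), D=(6.00,0)
B = A + 2.00·(cos338°, sin338°) = (1.8544, -0.7492)
|BD| = 4.2128
circle(B,7.00) ∩ circle(D,5.00): a=4.9549, h=4.9446
  candidates: C₊=(5.8509,4.9978) cross=20.831; C₋=(7.6096,-4.7338) cross=-20.831
  mode + wants cross > 0 → take C=(5.8509,4.9978) (cross=20.831)
ex = (C−B)/|BC| = (0.5709,0.8210); ey = (-0.8210,0.5709)
P = B + -1.21·ex + -1.24·ey = (2.1816,-2.4506)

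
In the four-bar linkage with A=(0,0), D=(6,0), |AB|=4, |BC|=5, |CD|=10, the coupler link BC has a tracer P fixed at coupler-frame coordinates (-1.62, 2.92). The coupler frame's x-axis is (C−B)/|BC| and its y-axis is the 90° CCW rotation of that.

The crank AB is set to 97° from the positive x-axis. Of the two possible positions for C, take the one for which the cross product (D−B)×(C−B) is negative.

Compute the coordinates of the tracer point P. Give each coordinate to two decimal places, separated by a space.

A=(0,0), D=(6.00,0)
B = A + 4.00·(cos97°, sin97°) = (-0.4875, 3.9702)
|BD| = 7.6059
circle(B,5.00) ∩ circle(D,10.00): a=-1.1274, h=4.8712
  candidates: C₊=(1.0936,8.7136) cross=37.050; C₋=(-3.9918,0.4038) cross=-37.050
  mode - wants cross < 0 → take C=(-3.9918,0.4038) (cross=-37.050)
ex = (C−B)/|BC| = (-0.7009,-0.7133); ey = (0.7133,-0.7009)
P = B + -1.62·ex + 2.92·ey = (2.7307,3.0792)

2.73 3.08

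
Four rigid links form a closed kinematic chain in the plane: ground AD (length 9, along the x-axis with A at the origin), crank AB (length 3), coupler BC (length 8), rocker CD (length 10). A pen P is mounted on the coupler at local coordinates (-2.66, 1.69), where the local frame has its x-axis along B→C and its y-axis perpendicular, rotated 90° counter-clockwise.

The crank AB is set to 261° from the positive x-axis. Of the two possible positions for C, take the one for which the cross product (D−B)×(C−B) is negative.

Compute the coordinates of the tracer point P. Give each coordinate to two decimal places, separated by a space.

-0.91 0.16

A=(0,0), D=(9.00,0)
B = A + 3.00·(cos261°, sin261°) = (-0.4693, -2.9631)
|BD| = 9.9221
circle(B,8.00) ∩ circle(D,10.00): a=3.1469, h=7.3551
  candidates: C₊=(0.3375,4.9961) cross=72.978; C₋=(4.7305,-9.0427) cross=-72.978
  mode - wants cross < 0 → take C=(4.7305,-9.0427) (cross=-72.978)
ex = (C−B)/|BC| = (0.6500,-0.7600); ey = (0.7600,0.6500)
P = B + -2.66·ex + 1.69·ey = (-0.9139,0.1569)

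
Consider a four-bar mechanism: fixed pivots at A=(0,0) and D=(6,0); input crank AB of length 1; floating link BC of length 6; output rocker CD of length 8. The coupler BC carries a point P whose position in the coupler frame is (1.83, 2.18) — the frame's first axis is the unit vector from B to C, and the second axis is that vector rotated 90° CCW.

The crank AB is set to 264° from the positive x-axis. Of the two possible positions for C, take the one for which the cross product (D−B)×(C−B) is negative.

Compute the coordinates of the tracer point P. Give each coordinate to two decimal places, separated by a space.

A=(0,0), D=(6.00,0)
B = A + 1.00·(cos264°, sin264°) = (-0.1045, -0.9945)
|BD| = 6.1850
circle(B,6.00) ∩ circle(D,8.00): a=0.8290, h=5.9425
  candidates: C₊=(-0.2419,5.0039) cross=36.754; C₋=(1.6692,-6.7264) cross=-36.754
  mode - wants cross < 0 → take C=(1.6692,-6.7264) (cross=-36.754)
ex = (C−B)/|BC| = (0.2956,-0.9553); ey = (0.9553,0.2956)
P = B + 1.83·ex + 2.18·ey = (2.5190,-2.0983)

2.52 -2.10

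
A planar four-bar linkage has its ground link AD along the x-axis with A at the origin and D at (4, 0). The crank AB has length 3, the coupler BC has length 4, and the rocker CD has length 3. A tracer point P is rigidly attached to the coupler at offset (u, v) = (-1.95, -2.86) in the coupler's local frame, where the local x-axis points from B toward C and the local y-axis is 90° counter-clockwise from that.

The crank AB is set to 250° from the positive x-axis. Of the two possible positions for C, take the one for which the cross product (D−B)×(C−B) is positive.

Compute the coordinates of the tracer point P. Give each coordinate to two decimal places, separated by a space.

0.40 -5.97

A=(0,0), D=(4.00,0)
B = A + 3.00·(cos250°, sin250°) = (-1.0261, -2.8191)
|BD| = 5.7627
circle(B,4.00) ∩ circle(D,3.00): a=3.4887, h=1.9568
  candidates: C₊=(1.0594,0.5942) cross=11.276; C₋=(2.9739,-2.8191) cross=-11.276
  mode + wants cross > 0 → take C=(1.0594,0.5942) (cross=11.276)
ex = (C−B)/|BC| = (0.5214,0.8533); ey = (-0.8533,0.5214)
P = B + -1.95·ex + -2.86·ey = (0.3978,-5.9742)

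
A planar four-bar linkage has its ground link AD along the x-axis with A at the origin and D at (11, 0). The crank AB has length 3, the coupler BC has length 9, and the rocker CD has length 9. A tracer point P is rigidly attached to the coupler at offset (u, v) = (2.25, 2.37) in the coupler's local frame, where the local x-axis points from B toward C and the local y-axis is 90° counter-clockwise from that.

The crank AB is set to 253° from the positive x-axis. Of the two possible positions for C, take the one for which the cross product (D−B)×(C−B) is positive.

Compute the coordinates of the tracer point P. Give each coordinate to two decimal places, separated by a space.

-1.85 0.25

A=(0,0), D=(11.00,0)
B = A + 3.00·(cos253°, sin253°) = (-0.8771, -2.8689)
|BD| = 12.2187
circle(B,9.00) ∩ circle(D,9.00): a=6.1093, h=6.6088
  candidates: C₊=(3.5097,4.9896) cross=80.751; C₋=(6.6132,-7.8585) cross=-80.751
  mode + wants cross > 0 → take C=(3.5097,4.9896) (cross=80.751)
ex = (C−B)/|BC| = (0.4874,0.8732); ey = (-0.8732,0.4874)
P = B + 2.25·ex + 2.37·ey = (-1.8498,0.2509)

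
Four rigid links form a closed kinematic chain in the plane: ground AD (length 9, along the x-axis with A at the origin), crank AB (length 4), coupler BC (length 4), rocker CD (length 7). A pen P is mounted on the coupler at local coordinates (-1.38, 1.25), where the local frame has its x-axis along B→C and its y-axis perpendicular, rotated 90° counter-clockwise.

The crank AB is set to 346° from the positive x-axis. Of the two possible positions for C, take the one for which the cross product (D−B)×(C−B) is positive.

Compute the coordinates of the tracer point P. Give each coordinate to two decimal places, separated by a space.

A=(0,0), D=(9.00,0)
B = A + 4.00·(cos346°, sin346°) = (3.8812, -0.9677)
|BD| = 5.2095
circle(B,4.00) ∩ circle(D,7.00): a=-0.5626, h=3.9602
  candidates: C₊=(2.5928,2.8191) cross=20.631; C₋=(4.0640,-4.9635) cross=-20.631
  mode + wants cross > 0 → take C=(2.5928,2.8191) (cross=20.631)
ex = (C−B)/|BC| = (-0.3221,0.9467); ey = (-0.9467,-0.3221)
P = B + -1.38·ex + 1.25·ey = (3.1423,-2.6768)

3.14 -2.68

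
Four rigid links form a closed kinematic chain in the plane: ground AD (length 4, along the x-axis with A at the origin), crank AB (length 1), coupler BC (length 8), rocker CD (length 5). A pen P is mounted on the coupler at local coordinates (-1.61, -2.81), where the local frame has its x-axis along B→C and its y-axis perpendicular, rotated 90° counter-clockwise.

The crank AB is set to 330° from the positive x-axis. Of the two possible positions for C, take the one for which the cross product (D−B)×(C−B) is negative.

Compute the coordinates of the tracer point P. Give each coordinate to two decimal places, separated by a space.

A=(0,0), D=(4.00,0)
B = A + 1.00·(cos330°, sin330°) = (0.8660, -0.5000)
|BD| = 3.1736
circle(B,8.00) ∩ circle(D,5.00): a=7.7312, h=2.0562
  candidates: C₊=(8.1767,2.7486) cross=6.526; C₋=(8.8247,-1.3125) cross=-6.526
  mode - wants cross < 0 → take C=(8.8247,-1.3125) (cross=-6.526)
ex = (C−B)/|BC| = (0.9948,-0.1016); ey = (0.1016,0.9948)
P = B + -1.61·ex + -2.81·ey = (-1.0210,-3.1320)

-1.02 -3.13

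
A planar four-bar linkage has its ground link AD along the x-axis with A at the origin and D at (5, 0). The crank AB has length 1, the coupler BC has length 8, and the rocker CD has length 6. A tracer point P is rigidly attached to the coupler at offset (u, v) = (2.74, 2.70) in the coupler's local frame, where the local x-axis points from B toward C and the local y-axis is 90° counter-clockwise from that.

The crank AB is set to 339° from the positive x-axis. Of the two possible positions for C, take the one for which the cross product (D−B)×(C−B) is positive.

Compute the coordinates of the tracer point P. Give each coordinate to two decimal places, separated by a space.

0.50 3.46

A=(0,0), D=(5.00,0)
B = A + 1.00·(cos339°, sin339°) = (0.9336, -0.3584)
|BD| = 4.0822
circle(B,8.00) ∩ circle(D,6.00): a=5.4706, h=5.8371
  candidates: C₊=(5.8707,5.9365) cross=23.828; C₋=(6.8955,-5.6927) cross=-23.828
  mode + wants cross > 0 → take C=(5.8707,5.9365) (cross=23.828)
ex = (C−B)/|BC| = (0.6171,0.7869); ey = (-0.7869,0.6171)
P = B + 2.74·ex + 2.70·ey = (0.5000,3.4639)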